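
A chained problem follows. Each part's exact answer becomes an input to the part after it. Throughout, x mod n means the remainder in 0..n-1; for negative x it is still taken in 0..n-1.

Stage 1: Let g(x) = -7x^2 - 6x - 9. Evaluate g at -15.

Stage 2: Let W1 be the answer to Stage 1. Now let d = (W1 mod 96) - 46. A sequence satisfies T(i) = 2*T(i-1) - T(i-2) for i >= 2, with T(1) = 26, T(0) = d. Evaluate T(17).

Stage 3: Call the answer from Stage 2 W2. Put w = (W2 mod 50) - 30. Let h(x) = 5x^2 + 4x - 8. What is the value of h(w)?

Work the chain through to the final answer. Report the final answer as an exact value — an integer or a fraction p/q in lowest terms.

Stage 1: -7*(-15)^2 - 6*(-15)^1 - 9 = (-1575) + (90) + (-9) = -1494; answer -1494
Stage 2: W1 = -1494; d = -4; T(2) = 2*(26) - 1*(-4) = 56; iterating: T(2)=56, T(3)=86, T(4)=116, T(5)=146, T(6)=176, T(7)=206, T(8)=236, T(9)=266, T(10)=296, T(11)=326, T(12)=356, T(13)=386, T(14)=416, T(15)=446, T(16)=476, T(17)=506; answer 506
Stage 3: W2 = 506; w = -24; 5*(-24)^2 + 4*(-24)^1 - 8 = (2880) + (-96) + (-8) = 2776; answer 2776

2776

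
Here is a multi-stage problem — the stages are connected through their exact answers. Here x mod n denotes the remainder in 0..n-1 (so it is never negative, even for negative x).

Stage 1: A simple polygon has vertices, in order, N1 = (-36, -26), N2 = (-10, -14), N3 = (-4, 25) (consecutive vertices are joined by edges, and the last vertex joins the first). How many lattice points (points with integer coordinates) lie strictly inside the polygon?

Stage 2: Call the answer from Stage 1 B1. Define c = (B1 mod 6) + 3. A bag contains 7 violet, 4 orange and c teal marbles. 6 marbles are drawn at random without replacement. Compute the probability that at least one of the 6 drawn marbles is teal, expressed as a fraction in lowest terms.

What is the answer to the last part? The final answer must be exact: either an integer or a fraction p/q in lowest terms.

Stage 1: cross terms: (-36*-14 - -10*-26)=244, (-10*25 - -4*-14)=-306, (-4*-26 - -36*25)=1004; twice the area = |942| = 942; area = 471; boundary points = 2 + 3 + 1 = 6; strictly interior points = area - boundary/2 + 1 = 469; answer 469
Stage 2: B1 = 469; c = 4; total draws C(15,6) = 5005; complement C(11,6) = 462; favorable 5005 - 462 = 4543; P = 59/65; answer 59/65

59/65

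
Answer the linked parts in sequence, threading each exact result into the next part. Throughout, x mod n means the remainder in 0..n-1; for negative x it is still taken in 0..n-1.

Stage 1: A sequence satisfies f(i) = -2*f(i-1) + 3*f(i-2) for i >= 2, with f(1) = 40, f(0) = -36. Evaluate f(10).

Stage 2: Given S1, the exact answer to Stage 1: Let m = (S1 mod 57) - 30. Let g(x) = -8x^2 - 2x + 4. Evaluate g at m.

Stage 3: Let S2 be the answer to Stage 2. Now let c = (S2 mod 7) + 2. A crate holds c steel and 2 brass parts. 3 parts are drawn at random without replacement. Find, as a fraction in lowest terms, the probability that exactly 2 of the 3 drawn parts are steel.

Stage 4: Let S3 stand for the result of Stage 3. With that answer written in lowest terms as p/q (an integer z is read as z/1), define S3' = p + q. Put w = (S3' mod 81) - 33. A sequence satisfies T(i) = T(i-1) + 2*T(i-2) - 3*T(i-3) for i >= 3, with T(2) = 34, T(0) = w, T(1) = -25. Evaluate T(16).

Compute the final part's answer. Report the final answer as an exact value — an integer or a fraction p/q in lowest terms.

Stage 1: f(2) = -2*(40) + 3*(-36) = -188; iterating: f(2)=-188, f(3)=496, f(4)=-1556, f(5)=4600, f(6)=-13868, f(7)=41536, f(8)=-124676, f(9)=373960, f(10)=-1121948; answer -1121948
Stage 2: S1 = -1121948; m = 10; -8*(10)^2 - 2*(10)^1 + 4 = (-800) + (-20) + (4) = -816; answer -816
Stage 3: S2 = -816; c = 5; total draws C(7,3) = 35; favorable C(5,2)*C(2,1) = 20; P = 4/7; answer 4/7
Stage 4: S3 = 4/7; threaded value p + q = 11; w = -22; T(3) = 1*(34) + 2*(-25) - 3*(-22) = 50; iterating: T(3)=50, T(4)=193, T(5)=191, T(6)=427, T(7)=230, T(8)=511, T(9)=-310, T(10)=22, T(11)=-2131, T(12)=-1157, T(13)=-5485, T(14)=-1406, T(15)=-8905, T(16)=4738; answer 4738

4738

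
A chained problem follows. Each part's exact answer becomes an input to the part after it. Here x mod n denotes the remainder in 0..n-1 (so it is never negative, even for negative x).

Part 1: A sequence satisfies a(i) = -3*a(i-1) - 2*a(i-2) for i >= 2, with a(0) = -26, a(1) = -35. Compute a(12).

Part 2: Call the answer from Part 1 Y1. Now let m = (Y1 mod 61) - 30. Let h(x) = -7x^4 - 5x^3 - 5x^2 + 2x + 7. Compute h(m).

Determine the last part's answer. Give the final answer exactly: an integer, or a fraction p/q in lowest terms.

Part 1: a(2) = -3*(-35) - 2*(-26) = 157; iterating: a(2)=157, a(3)=-401, a(4)=889, a(5)=-1865, a(6)=3817, a(7)=-7721, a(8)=15529, a(9)=-31145, a(10)=62377, a(11)=-124841, a(12)=249769; answer 249769
Part 2: Y1 = 249769; m = 5; -7*(5)^4 - 5*(5)^3 - 5*(5)^2 + 2*(5)^1 + 7 = (-4375) + (-625) + (-125) + (10) + (7) = -5108; answer -5108

-5108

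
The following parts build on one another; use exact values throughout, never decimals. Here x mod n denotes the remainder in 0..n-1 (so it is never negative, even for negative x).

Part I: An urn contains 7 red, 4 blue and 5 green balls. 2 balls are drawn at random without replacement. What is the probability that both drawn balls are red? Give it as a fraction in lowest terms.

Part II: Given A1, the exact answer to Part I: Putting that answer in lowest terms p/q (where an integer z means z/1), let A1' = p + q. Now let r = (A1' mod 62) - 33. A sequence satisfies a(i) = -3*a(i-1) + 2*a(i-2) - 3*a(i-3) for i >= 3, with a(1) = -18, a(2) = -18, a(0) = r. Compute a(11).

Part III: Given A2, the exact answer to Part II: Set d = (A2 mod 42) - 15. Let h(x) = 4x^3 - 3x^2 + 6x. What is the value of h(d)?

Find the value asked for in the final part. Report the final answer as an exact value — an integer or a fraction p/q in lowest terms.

-14265

Part I: total draws C(16,2) = 120; favorable C(7,2) = 21; P = 7/40; answer 7/40
Part II: A1 = 7/40; threaded value p + q = 47; r = 14; a(3) = -3*(-18) + 2*(-18) - 3*(14) = -24; iterating: a(3)=-24, a(4)=90, a(5)=-264, a(6)=1044, a(7)=-3930, a(8)=14670, a(9)=-55002, a(10)=206136, a(11)=-772422; answer -772422
Part III: A2 = -772422; d = -15; 4*(-15)^3 - 3*(-15)^2 + 6*(-15)^1 = (-13500) + (-675) + (-90) = -14265; answer -14265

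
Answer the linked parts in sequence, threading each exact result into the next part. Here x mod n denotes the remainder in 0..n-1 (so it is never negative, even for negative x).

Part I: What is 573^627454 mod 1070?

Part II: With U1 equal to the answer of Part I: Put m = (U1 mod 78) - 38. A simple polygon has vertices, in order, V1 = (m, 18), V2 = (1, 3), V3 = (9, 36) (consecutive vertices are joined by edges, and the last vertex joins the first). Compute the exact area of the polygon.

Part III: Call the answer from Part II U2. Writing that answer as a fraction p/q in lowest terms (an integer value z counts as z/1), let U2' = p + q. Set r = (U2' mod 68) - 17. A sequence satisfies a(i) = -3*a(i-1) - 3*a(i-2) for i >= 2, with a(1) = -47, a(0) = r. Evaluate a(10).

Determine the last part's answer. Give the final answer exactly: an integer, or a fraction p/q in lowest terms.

-1215

Part I: squarings mod 1070: 573^1=573, 573^2=909, 573^4=241, 573^8=301, 573^16=721, 573^32=891, 573^64=1011, 573^128=271, 573^256=681, 573^512=451, 573^1024=101, 573^2048=571, 573^4096=761, 573^8192=251, 573^16384=941, 573^32768=591, 573^65536=461, 573^131072=661, 573^262144=361, 573^524288=851; 573^627454 = 573^2 * 573^4 * 573^8 * 573^16 * 573^32 * 573^64 * 573^128 * 573^512 * 573^4096 * 573^32768 * 573^65536 * 573^524288 = 49 (mod 1070); answer 49
Part II: U1 = 49; m = 11; cross terms: (11*3 - 1*18)=15, (1*36 - 9*3)=9, (9*18 - 11*36)=-234; twice the area = |-210| = 210; area = 105; answer 105
Part III: U2 = 105; threaded value p + q = 106; r = 21; a(2) = -3*(-47) - 3*(21) = 78; iterating: a(2)=78, a(3)=-93, a(4)=45, a(5)=144, a(6)=-567, a(7)=1269, a(8)=-2106, a(9)=2511, a(10)=-1215; answer -1215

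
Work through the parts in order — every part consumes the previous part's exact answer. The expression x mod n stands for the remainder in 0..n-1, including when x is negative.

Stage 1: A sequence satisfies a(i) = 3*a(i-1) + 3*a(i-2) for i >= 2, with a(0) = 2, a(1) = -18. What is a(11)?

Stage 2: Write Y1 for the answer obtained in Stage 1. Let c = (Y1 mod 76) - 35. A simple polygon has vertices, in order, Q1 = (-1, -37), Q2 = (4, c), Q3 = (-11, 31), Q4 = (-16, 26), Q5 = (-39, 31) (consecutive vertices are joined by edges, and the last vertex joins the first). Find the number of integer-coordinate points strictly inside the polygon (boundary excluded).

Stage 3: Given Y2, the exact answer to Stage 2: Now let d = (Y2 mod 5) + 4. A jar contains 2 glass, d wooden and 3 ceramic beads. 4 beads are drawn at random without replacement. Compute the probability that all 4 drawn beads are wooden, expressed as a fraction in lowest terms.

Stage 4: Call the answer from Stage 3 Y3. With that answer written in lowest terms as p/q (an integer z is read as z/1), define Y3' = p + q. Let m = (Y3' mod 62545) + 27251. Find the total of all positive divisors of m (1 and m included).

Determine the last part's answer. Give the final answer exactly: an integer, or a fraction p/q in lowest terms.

39840

Stage 1: a(2) = 3*(-18) + 3*(2) = -48; iterating: a(2)=-48, a(3)=-198, a(4)=-738, a(5)=-2808, a(6)=-10638, a(7)=-40338, a(8)=-152928, a(9)=-579798, a(10)=-2198178, a(11)=-8333928; answer -8333928
Stage 2: Y1 = -8333928; c = -31; cross terms: (-1*-31 - 4*-37)=179, (4*31 - -11*-31)=-217, (-11*26 - -16*31)=210, (-16*31 - -39*26)=518, (-39*-37 - -1*31)=1474; twice the area = |2164| = 2164; area = 1082; boundary points = 1 + 1 + 5 + 1 + 2 = 10; strictly interior points = area - boundary/2 + 1 = 1078; answer 1078
Stage 3: Y2 = 1078; d = 7; total draws C(12,4) = 495; favorable C(7,4) = 35; P = 7/99; answer 7/99
Stage 4: Y3 = 7/99; threaded value p + q = 106; m = 27357; 27357 = 3 * 11 * 829; sigma = (1 + 3) * (1 + 11) * (1 + 829) = 4 * 12 * 830 = 39840; answer 39840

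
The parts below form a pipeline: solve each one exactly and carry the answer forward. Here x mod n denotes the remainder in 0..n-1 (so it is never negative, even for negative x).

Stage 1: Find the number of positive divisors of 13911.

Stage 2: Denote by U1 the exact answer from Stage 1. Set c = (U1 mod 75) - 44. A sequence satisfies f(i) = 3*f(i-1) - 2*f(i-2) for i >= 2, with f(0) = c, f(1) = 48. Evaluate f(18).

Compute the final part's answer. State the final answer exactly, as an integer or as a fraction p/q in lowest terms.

Stage 1: 13911 = 3 * 4637; number of divisors = (1+1) * (1+1) = 4; answer 4
Stage 2: U1 = 4; c = -40; f(2) = 3*(48) - 2*(-40) = 224; iterating: f(2)=224, f(3)=576, f(4)=1280, f(5)=2688, f(6)=5504, f(7)=11136, f(8)=22400, f(9)=44928, f(10)=89984, f(11)=180096, f(12)=360320, f(13)=720768, f(14)=1441664, f(15)=2883456, f(16)=5767040, f(17)=11534208, f(18)=23068544; answer 23068544

23068544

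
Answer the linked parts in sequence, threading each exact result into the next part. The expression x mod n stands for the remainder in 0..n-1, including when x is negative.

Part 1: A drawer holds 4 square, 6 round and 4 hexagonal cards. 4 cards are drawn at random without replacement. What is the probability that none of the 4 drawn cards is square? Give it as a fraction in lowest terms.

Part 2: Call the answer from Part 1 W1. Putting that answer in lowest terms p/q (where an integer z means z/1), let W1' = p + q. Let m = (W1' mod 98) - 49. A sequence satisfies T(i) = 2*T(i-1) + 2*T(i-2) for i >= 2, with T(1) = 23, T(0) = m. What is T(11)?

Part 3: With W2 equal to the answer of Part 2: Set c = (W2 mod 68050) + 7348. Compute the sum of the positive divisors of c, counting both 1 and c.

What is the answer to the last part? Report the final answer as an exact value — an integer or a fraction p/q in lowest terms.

Part 1: total draws C(14,4) = 1001; favorable C(10,4) = 210; P = 30/143; answer 30/143
Part 2: W1 = 30/143; threaded value p + q = 173; m = 26; T(2) = 2*(23) + 2*(26) = 98; iterating: T(2)=98, T(3)=242, T(4)=680, T(5)=1844, T(6)=5048, T(7)=13784, T(8)=37664, T(9)=102896, T(10)=281120, T(11)=768032; answer 768032
Part 3: W2 = 768032; c = 26830; 26830 = 2 * 5 * 2683; sigma = (1 + 2) * (1 + 5) * (1 + 2683) = 3 * 6 * 2684 = 48312; answer 48312

48312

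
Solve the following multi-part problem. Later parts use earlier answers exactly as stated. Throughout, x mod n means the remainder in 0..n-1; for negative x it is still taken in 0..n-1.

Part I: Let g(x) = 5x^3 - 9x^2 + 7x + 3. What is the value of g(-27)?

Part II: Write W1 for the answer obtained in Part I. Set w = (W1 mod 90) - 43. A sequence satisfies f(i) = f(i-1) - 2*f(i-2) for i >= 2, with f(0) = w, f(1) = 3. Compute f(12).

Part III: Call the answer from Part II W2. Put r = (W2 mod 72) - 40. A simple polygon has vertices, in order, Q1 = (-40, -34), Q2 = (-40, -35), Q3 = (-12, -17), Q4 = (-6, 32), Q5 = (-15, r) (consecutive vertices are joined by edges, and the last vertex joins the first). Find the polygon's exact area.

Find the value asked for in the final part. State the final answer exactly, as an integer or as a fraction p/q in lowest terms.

555

Part I: 5*(-27)^3 - 9*(-27)^2 + 7*(-27)^1 + 3 = (-98415) + (-6561) + (-189) + (3) = -105162; answer -105162
Part II: W1 = -105162; w = 5; f(2) = 1*(3) - 2*(5) = -7; iterating: f(2)=-7, f(3)=-13, f(4)=1, f(5)=27, f(6)=25, f(7)=-29, f(8)=-79, f(9)=-21, f(10)=137, f(11)=179, f(12)=-95; answer -95
Part III: W2 = -95; r = 9; cross terms: (-40*-35 - -40*-34)=40, (-40*-17 - -12*-35)=260, (-12*32 - -6*-17)=-486, (-6*9 - -15*32)=426, (-15*-34 - -40*9)=870; twice the area = |1110| = 1110; area = 555; answer 555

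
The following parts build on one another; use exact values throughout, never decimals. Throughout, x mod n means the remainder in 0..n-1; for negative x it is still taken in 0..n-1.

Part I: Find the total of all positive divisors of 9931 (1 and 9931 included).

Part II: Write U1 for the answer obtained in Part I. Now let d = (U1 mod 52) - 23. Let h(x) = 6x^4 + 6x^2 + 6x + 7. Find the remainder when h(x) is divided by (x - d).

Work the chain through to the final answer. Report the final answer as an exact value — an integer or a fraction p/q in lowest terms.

Part I: 9931 is prime, so its only divisors are 1 and 9931; sigma = 1 + 9931 = 9932; answer 9932
Part II: U1 = 9932; d = -23; remainder = value at the root: 6*(-23)^4 + 6*(-23)^2 + 6*(-23)^1 + 7 = (1679046) + (3174) + (-138) + (7) = 1682089; answer 1682089

1682089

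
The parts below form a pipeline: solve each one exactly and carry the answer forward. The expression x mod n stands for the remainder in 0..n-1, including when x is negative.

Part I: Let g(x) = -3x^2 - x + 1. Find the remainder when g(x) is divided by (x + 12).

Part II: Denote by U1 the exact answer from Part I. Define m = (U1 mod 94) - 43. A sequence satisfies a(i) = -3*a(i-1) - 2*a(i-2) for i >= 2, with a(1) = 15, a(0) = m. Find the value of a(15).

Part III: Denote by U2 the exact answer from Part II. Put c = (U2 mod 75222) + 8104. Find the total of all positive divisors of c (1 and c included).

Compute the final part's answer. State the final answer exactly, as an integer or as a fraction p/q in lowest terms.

Part I: remainder = value at the root: -3*(-12)^2 - 1*(-12)^1 + 1 = (-432) + (12) + (1) = -419; answer -419
Part II: U1 = -419; m = 8; a(2) = -3*(15) - 2*(8) = -61; iterating: a(2)=-61, a(3)=153, a(4)=-337, a(5)=705, a(6)=-1441, a(7)=2913, a(8)=-5857, a(9)=11745, a(10)=-23521, a(11)=47073, a(12)=-94177, a(13)=188385, a(14)=-376801, a(15)=753633; answer 753633
Part III: U2 = 753633; c = 9517; 9517 = 31 * 307; sigma = (1 + 31) * (1 + 307) = 32 * 308 = 9856; answer 9856

9856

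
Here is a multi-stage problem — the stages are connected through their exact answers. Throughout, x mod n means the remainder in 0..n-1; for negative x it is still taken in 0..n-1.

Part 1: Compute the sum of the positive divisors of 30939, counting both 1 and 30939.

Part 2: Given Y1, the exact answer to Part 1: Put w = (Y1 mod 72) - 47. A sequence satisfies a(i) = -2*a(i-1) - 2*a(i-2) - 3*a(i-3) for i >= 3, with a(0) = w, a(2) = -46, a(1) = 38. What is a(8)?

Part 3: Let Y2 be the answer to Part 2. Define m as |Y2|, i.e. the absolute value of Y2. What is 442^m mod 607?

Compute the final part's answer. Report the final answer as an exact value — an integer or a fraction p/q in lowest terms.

348

Part 1: 30939 = 3 * 10313; sigma = (1 + 3) * (1 + 10313) = 4 * 10314 = 41256; answer 41256
Part 2: Y1 = 41256; w = -47; a(3) = -2*(-46) - 2*(38) - 3*(-47) = 157; iterating: a(3)=157, a(4)=-336, a(5)=496, a(6)=-791, a(7)=1598, a(8)=-3102; answer -3102
Part 3: Y2 = -3102; m = 3102; squarings mod 607: 442^1=442, 442^2=517, 442^4=209, 442^8=584, 442^16=529, 442^32=14, 442^64=196, 442^128=175, 442^256=275, 442^512=357, 442^1024=586, 442^2048=441; 442^3102 = 442^2 * 442^4 * 442^8 * 442^16 * 442^1024 * 442^2048 = 348 (mod 607); answer 348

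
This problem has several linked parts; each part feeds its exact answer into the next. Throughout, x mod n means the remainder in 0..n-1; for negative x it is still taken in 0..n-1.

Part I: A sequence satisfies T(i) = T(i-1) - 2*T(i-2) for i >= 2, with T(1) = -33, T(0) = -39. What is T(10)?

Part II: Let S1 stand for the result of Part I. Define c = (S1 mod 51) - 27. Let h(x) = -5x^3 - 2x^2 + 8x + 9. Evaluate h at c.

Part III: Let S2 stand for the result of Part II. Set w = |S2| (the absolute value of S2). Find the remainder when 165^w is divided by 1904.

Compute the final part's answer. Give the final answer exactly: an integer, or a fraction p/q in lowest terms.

1

Part I: T(2) = 1*(-33) - 2*(-39) = 45; iterating: T(2)=45, T(3)=111, T(4)=21, T(5)=-201, T(6)=-243, T(7)=159, T(8)=645, T(9)=327, T(10)=-963; answer -963
Part II: S1 = -963; c = -21; -5*(-21)^3 - 2*(-21)^2 + 8*(-21)^1 + 9 = (46305) + (-882) + (-168) + (9) = 45264; answer 45264
Part III: S2 = 45264; w = 45264; squarings mod 1904: 165^1=165, 165^2=569, 165^4=81, 165^8=849, 165^16=1089, 165^32=1633, 165^64=1089, 165^128=1633, 165^256=1089, 165^512=1633, 165^1024=1089, 165^2048=1633, 165^4096=1089, 165^8192=1633, 165^16384=1089, 165^32768=1633; 165^45264 = 165^16 * 165^64 * 165^128 * 165^4096 * 165^8192 * 165^32768 = 1 (mod 1904); answer 1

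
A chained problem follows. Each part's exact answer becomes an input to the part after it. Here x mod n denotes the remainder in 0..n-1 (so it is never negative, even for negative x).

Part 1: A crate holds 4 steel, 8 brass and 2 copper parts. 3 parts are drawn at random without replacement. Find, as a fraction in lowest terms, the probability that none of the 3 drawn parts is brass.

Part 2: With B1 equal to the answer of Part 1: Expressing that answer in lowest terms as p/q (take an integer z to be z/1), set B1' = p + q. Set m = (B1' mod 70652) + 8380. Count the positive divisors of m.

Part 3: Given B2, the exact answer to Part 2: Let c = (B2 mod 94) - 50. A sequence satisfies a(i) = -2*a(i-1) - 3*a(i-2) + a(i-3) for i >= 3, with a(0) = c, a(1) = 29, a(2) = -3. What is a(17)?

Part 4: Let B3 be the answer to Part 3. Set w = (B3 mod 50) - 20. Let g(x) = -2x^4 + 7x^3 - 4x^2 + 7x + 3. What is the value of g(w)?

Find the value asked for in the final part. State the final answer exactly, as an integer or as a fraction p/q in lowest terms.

Part 1: total draws C(14,3) = 364; favorable C(6,3) = 20; P = 5/91; answer 5/91
Part 2: B1 = 5/91; threaded value p + q = 96; m = 8476; 8476 = 2^2 * 13 * 163; number of divisors = (2+1) * (1+1) * (1+1) = 12; answer 12
Part 3: B2 = 12; c = -38; a(3) = -2*(-3) - 3*(29) + 1*(-38) = -119; iterating: a(3)=-119, a(4)=276, a(5)=-198, a(6)=-551, a(7)=1972, a(8)=-2489, a(9)=-1489, a(10)=12417, a(11)=-22856, a(12)=6972, a(13)=67041, a(14)=-177854, a(15)=161557, a(16)=277489, a(17)=-1217503; answer -1217503
Part 4: B3 = -1217503; w = 27; -2*(27)^4 + 7*(27)^3 - 4*(27)^2 + 7*(27)^1 + 3 = (-1062882) + (137781) + (-2916) + (189) + (3) = -927825; answer -927825

-927825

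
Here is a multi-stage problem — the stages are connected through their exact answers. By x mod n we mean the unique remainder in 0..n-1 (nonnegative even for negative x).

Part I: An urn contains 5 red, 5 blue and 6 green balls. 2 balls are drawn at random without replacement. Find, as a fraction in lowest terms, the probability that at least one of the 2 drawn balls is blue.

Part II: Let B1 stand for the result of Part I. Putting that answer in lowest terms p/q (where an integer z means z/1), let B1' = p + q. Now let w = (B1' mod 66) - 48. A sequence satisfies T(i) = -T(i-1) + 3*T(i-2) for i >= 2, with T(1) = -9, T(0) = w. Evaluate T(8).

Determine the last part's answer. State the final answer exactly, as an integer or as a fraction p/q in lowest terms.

Part I: total draws C(16,2) = 120; complement C(11,2) = 55; favorable 120 - 55 = 65; P = 13/24; answer 13/24
Part II: B1 = 13/24; threaded value p + q = 37; w = -11; T(2) = -1*(-9) + 3*(-11) = -24; iterating: T(2)=-24, T(3)=-3, T(4)=-69, T(5)=60, T(6)=-267, T(7)=447, T(8)=-1248; answer -1248

-1248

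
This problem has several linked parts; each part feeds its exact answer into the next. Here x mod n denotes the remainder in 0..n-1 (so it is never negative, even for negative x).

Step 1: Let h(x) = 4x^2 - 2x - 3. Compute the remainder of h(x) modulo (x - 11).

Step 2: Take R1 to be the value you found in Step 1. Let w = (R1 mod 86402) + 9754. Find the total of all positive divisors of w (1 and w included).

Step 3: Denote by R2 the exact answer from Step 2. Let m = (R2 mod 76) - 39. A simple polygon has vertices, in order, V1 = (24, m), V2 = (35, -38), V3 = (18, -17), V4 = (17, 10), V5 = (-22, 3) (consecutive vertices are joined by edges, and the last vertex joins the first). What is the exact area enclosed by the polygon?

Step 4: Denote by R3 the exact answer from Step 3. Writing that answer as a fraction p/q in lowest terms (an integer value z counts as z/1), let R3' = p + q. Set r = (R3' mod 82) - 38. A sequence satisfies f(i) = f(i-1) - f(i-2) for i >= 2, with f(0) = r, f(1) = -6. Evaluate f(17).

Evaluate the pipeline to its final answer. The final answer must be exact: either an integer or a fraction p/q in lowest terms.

7

Step 1: remainder = value at the root: 4*(11)^2 - 2*(11)^1 - 3 = (484) + (-22) + (-3) = 459; answer 459
Step 2: R1 = 459; w = 10213; 10213 = 7 * 1459; sigma = (1 + 7) * (1 + 1459) = 8 * 1460 = 11680; answer 11680
Step 3: R2 = 11680; m = 13; cross terms: (24*-38 - 35*13)=-1367, (35*-17 - 18*-38)=89, (18*10 - 17*-17)=469, (17*3 - -22*10)=271, (-22*13 - 24*3)=-358; twice the area = |-896| = 896; area = 448; answer 448
Step 4: R3 = 448; threaded value p + q = 449; r = 1; f(2) = 1*(-6) - 1*(1) = -7; iterating: f(2)=-7, f(3)=-1, f(4)=6, f(5)=7, f(6)=1, f(7)=-6, f(8)=-7, f(9)=-1, f(10)=6, f(11)=7, f(12)=1, f(13)=-6, f(14)=-7, f(15)=-1, f(16)=6, f(17)=7; answer 7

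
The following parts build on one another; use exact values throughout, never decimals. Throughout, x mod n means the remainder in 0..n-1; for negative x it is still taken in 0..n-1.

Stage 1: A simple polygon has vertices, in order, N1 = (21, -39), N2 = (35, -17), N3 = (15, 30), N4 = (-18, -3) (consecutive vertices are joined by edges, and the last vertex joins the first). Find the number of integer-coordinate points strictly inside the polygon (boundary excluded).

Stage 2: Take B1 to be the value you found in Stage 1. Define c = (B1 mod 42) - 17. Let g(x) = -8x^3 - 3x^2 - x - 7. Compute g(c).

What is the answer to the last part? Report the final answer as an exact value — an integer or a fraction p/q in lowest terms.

17075

Stage 1: cross terms: (21*-17 - 35*-39)=1008, (35*30 - 15*-17)=1305, (15*-3 - -18*30)=495, (-18*-39 - 21*-3)=765; twice the area = |3573| = 3573; area = 3573/2; boundary points = 2 + 1 + 33 + 3 = 39; strictly interior points = area - boundary/2 + 1 = 1768; answer 1768
Stage 2: B1 = 1768; c = -13; -8*(-13)^3 - 3*(-13)^2 - 1*(-13)^1 - 7 = (17576) + (-507) + (13) + (-7) = 17075; answer 17075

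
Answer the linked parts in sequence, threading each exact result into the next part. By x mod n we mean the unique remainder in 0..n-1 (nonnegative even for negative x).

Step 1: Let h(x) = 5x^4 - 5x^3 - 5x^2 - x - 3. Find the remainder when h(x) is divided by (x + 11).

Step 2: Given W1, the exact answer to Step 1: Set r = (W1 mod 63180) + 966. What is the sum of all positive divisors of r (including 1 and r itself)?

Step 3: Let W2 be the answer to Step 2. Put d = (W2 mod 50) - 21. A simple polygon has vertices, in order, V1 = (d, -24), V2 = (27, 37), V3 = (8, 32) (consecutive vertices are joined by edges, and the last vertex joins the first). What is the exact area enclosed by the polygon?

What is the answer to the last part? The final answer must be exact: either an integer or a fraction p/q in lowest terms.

Step 1: remainder = value at the root: 5*(-11)^4 - 5*(-11)^3 - 5*(-11)^2 - 1*(-11)^1 - 3 = (73205) + (6655) + (-605) + (11) + (-3) = 79263; answer 79263
Step 2: W1 = 79263; r = 17049; 17049 = 3 * 5683; sigma = (1 + 3) * (1 + 5683) = 4 * 5684 = 22736; answer 22736
Step 3: W2 = 22736; d = 15; cross terms: (15*37 - 27*-24)=1203, (27*32 - 8*37)=568, (8*-24 - 15*32)=-672; twice the area = |1099| = 1099; area = 1099/2; answer 1099/2

1099/2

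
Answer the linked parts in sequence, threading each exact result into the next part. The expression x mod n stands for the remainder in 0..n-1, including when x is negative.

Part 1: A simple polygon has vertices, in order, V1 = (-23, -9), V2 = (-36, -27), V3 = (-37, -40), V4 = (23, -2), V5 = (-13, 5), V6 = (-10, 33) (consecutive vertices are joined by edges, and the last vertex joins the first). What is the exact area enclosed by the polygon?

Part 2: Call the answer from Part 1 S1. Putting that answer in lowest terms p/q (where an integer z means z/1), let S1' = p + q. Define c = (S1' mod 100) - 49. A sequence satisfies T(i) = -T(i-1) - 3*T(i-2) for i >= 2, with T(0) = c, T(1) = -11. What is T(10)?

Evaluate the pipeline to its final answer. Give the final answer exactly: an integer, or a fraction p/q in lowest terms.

Part 1: cross terms: (-23*-27 - -36*-9)=297, (-36*-40 - -37*-27)=441, (-37*-2 - 23*-40)=994, (23*5 - -13*-2)=89, (-13*33 - -10*5)=-379, (-10*-9 - -23*33)=849; twice the area = |2291| = 2291; area = 2291/2; answer 2291/2
Part 2: S1 = 2291/2; threaded value p + q = 2293; c = 44; T(2) = -1*(-11) - 3*(44) = -121; iterating: T(2)=-121, T(3)=154, T(4)=209, T(5)=-671, T(6)=44, T(7)=1969, T(8)=-2101, T(9)=-3806, T(10)=10109; answer 10109

10109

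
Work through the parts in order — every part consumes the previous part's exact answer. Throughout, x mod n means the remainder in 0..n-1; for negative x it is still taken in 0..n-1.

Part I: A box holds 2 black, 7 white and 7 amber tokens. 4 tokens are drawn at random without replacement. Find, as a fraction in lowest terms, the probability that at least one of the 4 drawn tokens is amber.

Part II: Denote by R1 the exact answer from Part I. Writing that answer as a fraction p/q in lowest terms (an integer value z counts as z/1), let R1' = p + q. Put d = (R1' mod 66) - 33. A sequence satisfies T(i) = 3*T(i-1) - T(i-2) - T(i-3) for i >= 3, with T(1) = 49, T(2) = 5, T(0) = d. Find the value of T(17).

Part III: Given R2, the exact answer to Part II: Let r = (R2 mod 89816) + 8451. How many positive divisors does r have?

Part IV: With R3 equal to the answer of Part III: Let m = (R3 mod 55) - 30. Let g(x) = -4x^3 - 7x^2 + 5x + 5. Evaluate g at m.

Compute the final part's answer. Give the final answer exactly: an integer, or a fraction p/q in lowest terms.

587

Part I: total draws C(16,4) = 1820; complement C(9,4) = 126; favorable 1820 - 126 = 1694; P = 121/130; answer 121/130
Part II: R1 = 121/130; threaded value p + q = 251; d = 20; T(3) = 3*(5) - 1*(49) - 1*(20) = -54; iterating: T(3)=-54, T(4)=-216, T(5)=-599, T(6)=-1527, T(7)=-3766, T(8)=-9172, T(9)=-22223, T(10)=-53731, T(11)=-129798, T(12)=-313440, T(13)=-756791, T(14)=-1827135, T(15)=-4411174, T(16)=-10649596, T(17)=-25710479; answer -25710479
Part III: R2 = -25710479; r = 75164; 75164 = 2^2 * 19 * 23 * 43; number of divisors = (2+1) * (1+1) * (1+1) * (1+1) = 24; answer 24
Part IV: R3 = 24; m = -6; -4*(-6)^3 - 7*(-6)^2 + 5*(-6)^1 + 5 = (864) + (-252) + (-30) + (5) = 587; answer 587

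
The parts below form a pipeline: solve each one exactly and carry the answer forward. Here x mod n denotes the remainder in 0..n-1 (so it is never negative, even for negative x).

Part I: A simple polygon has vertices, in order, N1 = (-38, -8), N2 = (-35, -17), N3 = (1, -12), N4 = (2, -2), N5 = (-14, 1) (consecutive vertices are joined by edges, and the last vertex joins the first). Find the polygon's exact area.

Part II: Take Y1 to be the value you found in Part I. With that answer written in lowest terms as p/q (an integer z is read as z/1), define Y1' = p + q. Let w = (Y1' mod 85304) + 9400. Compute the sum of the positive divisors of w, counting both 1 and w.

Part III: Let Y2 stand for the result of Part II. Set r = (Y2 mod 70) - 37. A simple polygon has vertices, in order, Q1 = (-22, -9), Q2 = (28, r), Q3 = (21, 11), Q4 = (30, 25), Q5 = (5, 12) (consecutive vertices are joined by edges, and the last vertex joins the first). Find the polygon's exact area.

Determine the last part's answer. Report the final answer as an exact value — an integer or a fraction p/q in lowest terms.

Part I: cross terms: (-38*-17 - -35*-8)=366, (-35*-12 - 1*-17)=437, (1*-2 - 2*-12)=22, (2*1 - -14*-2)=-26, (-14*-8 - -38*1)=150; twice the area = |949| = 949; area = 949/2; answer 949/2
Part II: Y1 = 949/2; threaded value p + q = 951; w = 10351; 10351 = 11 * 941; sigma = (1 + 11) * (1 + 941) = 12 * 942 = 11304; answer 11304
Part III: Y2 = 11304; r = -3; cross terms: (-22*-3 - 28*-9)=318, (28*11 - 21*-3)=371, (21*25 - 30*11)=195, (30*12 - 5*25)=235, (5*-9 - -22*12)=219; twice the area = |1338| = 1338; area = 669; answer 669

669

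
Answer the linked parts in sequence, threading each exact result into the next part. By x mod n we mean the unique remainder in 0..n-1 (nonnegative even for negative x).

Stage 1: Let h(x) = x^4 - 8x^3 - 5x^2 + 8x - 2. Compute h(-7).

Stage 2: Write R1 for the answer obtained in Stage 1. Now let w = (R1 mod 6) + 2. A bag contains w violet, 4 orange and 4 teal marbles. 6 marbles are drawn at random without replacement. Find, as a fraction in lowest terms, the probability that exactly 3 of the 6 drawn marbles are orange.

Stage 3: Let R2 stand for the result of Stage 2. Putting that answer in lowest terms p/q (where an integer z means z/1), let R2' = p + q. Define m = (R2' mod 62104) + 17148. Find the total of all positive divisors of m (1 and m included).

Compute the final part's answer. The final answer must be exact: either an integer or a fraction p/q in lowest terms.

17460

Stage 1: 1*(-7)^4 - 8*(-7)^3 - 5*(-7)^2 + 8*(-7)^1 - 2 = (2401) + (2744) + (-245) + (-56) + (-2) = 4842; answer 4842
Stage 2: R1 = 4842; w = 2; total draws C(10,6) = 210; favorable C(4,3)*C(6,3) = 80; P = 8/21; answer 8/21
Stage 3: R2 = 8/21; threaded value p + q = 29; m = 17177; 17177 = 89 * 193; sigma = (1 + 89) * (1 + 193) = 90 * 194 = 17460; answer 17460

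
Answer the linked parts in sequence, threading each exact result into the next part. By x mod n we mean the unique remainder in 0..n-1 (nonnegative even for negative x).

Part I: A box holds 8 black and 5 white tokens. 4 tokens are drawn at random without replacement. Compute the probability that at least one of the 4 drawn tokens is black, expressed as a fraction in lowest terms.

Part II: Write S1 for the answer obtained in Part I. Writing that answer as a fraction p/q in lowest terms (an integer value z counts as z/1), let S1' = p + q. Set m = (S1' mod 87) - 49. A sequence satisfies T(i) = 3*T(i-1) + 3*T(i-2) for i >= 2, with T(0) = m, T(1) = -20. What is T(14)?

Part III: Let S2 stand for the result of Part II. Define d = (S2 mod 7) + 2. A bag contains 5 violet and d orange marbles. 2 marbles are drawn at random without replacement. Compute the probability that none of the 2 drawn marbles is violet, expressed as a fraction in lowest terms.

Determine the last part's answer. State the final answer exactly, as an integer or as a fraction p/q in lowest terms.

Part I: total draws C(13,4) = 715; complement C(5,4) = 5; favorable 715 - 5 = 710; P = 142/143; answer 142/143
Part II: S1 = 142/143; threaded value p + q = 285; m = -25; T(2) = 3*(-20) + 3*(-25) = -135; iterating: T(2)=-135, T(3)=-465, T(4)=-1800, T(5)=-6795, T(6)=-25785, T(7)=-97740, T(8)=-370575, T(9)=-1404945, T(10)=-5326560, T(11)=-20194515, T(12)=-76563225, T(13)=-290273220, T(14)=-1100509335; answer -1100509335
Part III: S2 = -1100509335; d = 7; total draws C(12,2) = 66; favorable C(7,2) = 21; P = 7/22; answer 7/22

7/22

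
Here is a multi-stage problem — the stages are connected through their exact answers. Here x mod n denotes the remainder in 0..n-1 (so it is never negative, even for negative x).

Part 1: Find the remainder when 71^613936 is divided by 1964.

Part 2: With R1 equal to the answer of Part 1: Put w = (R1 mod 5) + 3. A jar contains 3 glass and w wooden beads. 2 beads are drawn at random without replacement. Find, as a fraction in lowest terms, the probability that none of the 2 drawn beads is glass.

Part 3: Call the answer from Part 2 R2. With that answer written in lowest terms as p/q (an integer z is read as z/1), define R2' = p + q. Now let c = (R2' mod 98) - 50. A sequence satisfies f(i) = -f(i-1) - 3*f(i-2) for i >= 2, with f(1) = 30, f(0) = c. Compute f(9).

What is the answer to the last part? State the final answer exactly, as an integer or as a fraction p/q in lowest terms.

2085

Part 1: squarings mod 1964: 71^1=71, 71^2=1113, 71^4=1449, 71^8=85, 71^16=1333, 71^32=1433, 71^64=1109, 71^128=417, 71^256=1057, 71^512=1697, 71^1024=585, 71^2048=489, 71^4096=1477, 71^8192=1489, 71^16384=1729, 71^32768=233, 71^65536=1261, 71^131072=1245, 71^262144=429, 71^524288=1389; 71^613936 = 71^16 * 71^32 * 71^512 * 71^1024 * 71^2048 * 71^4096 * 71^16384 * 71^65536 * 71^524288 = 61 (mod 1964); answer 61
Part 2: R1 = 61; w = 4; total draws C(7,2) = 21; favorable C(4,2) = 6; P = 2/7; answer 2/7
Part 3: R2 = 2/7; threaded value p + q = 9; c = -41; f(2) = -1*(30) - 3*(-41) = 93; iterating: f(2)=93, f(3)=-183, f(4)=-96, f(5)=645, f(6)=-357, f(7)=-1578, f(8)=2649, f(9)=2085; answer 2085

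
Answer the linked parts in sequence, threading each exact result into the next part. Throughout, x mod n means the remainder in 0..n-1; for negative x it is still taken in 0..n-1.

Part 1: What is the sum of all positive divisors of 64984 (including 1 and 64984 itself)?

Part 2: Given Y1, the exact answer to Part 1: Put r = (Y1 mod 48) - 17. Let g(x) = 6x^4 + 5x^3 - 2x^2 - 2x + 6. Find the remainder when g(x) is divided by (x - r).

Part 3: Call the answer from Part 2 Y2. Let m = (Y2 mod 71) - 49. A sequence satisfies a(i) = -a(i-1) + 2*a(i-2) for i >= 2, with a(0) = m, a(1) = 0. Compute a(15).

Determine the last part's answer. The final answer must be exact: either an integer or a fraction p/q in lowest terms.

185674

Part 1: 64984 = 2^3 * 8123; sigma = (1 + 2 + 4 + 8) * (1 + 8123) = 15 * 8124 = 121860; answer 121860
Part 2: Y1 = 121860; r = 19; remainder = value at the root: 6*(19)^4 + 5*(19)^3 - 2*(19)^2 - 2*(19)^1 + 6 = (781926) + (34295) + (-722) + (-38) + (6) = 815467; answer 815467
Part 3: Y2 = 815467; m = -17; a(2) = -1*(0) + 2*(-17) = -34; iterating: a(2)=-34, a(3)=34, a(4)=-102, a(5)=170, a(6)=-374, a(7)=714, a(8)=-1462, a(9)=2890, a(10)=-5814, a(11)=11594, a(12)=-23222, a(13)=46410, a(14)=-92854, a(15)=185674; answer 185674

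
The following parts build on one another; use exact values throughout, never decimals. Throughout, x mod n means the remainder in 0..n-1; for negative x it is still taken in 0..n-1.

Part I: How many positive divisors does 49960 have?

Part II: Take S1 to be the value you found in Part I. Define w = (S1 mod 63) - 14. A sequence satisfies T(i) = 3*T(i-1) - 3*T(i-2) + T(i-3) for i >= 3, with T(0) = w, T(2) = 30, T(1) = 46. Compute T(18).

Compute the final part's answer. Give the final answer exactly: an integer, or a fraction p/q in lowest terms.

Part I: 49960 = 2^3 * 5 * 1249; number of divisors = (3+1) * (1+1) * (1+1) = 16; answer 16
Part II: S1 = 16; w = 2; T(3) = 3*(30) - 3*(46) + 1*(2) = -46; iterating: T(3)=-46, T(4)=-182, T(5)=-378, T(6)=-634, T(7)=-950, T(8)=-1326, T(9)=-1762, T(10)=-2258, T(11)=-2814, T(12)=-3430, T(13)=-4106, T(14)=-4842, T(15)=-5638, T(16)=-6494, T(17)=-7410, T(18)=-8386; answer -8386

-8386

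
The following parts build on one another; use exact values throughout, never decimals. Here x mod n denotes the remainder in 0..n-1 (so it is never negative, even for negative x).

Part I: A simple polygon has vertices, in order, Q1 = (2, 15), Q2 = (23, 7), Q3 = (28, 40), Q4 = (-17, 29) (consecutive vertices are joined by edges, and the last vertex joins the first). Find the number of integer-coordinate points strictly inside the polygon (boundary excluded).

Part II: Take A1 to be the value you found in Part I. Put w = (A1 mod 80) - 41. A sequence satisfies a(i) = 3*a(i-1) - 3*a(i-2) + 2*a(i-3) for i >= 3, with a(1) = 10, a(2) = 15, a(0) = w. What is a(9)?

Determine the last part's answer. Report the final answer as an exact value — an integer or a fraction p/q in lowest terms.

Part I: cross terms: (2*7 - 23*15)=-331, (23*40 - 28*7)=724, (28*29 - -17*40)=1492, (-17*15 - 2*29)=-313; twice the area = |1572| = 1572; area = 786; boundary points = 1 + 1 + 1 + 1 = 4; strictly interior points = area - boundary/2 + 1 = 785; answer 785
Part II: A1 = 785; w = 24; a(3) = 3*(15) - 3*(10) + 2*(24) = 63; iterating: a(3)=63, a(4)=164, a(5)=333, a(6)=633, a(7)=1228, a(8)=2451, a(9)=4935; answer 4935

4935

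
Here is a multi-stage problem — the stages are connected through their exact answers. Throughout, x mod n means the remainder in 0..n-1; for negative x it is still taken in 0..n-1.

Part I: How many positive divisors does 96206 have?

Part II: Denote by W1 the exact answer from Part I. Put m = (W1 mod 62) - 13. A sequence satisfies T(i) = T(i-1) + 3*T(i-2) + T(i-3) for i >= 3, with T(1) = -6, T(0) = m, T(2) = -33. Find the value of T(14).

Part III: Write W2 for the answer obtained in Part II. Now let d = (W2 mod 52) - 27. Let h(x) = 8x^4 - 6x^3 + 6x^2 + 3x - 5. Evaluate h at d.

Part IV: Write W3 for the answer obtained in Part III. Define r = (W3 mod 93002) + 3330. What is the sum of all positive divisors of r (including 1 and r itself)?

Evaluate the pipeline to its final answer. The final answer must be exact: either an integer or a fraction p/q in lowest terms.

87408

Part I: 96206 = 2 * 11 * 4373; number of divisors = (1+1) * (1+1) * (1+1) = 8; answer 8
Part II: W1 = 8; m = -5; T(3) = 1*(-33) + 3*(-6) + 1*(-5) = -56; iterating: T(3)=-56, T(4)=-161, T(5)=-362, T(6)=-901, T(7)=-2148, T(8)=-5213, T(9)=-12558, T(10)=-30345, T(11)=-73232, T(12)=-176825, T(13)=-426866, T(14)=-1030573; answer -1030573
Part III: W2 = -1030573; d = -12; 8*(-12)^4 - 6*(-12)^3 + 6*(-12)^2 + 3*(-12)^1 - 5 = (165888) + (10368) + (864) + (-36) + (-5) = 177079; answer 177079
Part IV: W3 = 177079; r = 87407; 87407 is prime, so its only divisors are 1 and 87407; sigma = 1 + 87407 = 87408; answer 87408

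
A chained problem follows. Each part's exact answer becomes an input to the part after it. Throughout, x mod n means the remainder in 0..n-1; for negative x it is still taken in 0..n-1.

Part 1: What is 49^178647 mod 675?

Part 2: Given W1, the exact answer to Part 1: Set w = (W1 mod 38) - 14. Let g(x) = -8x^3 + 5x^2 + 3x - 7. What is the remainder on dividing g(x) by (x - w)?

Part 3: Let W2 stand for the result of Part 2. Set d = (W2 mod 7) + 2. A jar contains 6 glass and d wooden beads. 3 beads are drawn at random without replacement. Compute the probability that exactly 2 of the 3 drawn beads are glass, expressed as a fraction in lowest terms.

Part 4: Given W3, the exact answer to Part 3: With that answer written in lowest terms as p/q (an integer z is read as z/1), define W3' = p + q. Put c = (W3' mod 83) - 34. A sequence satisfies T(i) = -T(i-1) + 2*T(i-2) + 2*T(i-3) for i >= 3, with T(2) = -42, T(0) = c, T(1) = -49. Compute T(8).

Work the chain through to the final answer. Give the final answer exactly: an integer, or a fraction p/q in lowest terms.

-378

Part 1: squarings mod 675: 49^1=49, 49^2=376, 49^4=301, 49^8=151, 49^16=526, 49^32=601, 49^64=76, 49^128=376, 49^256=301, 49^512=151, 49^1024=526, 49^2048=601, 49^4096=76, 49^8192=376, 49^16384=301, 49^32768=151, 49^65536=526, 49^131072=601; 49^178647 = 49^1 * 49^2 * 49^4 * 49^16 * 49^64 * 49^128 * 49^256 * 49^2048 * 49^4096 * 49^8192 * 49^32768 * 49^131072 = 424 (mod 675); answer 424
Part 2: W1 = 424; w = -8; remainder = value at the root: -8*(-8)^3 + 5*(-8)^2 + 3*(-8)^1 - 7 = (4096) + (320) + (-24) + (-7) = 4385; answer 4385
Part 3: W2 = 4385; d = 5; total draws C(11,3) = 165; favorable C(6,2)*C(5,1) = 75; P = 5/11; answer 5/11
Part 4: W3 = 5/11; threaded value p + q = 16; c = -18; T(3) = -1*(-42) + 2*(-49) + 2*(-18) = -92; iterating: T(3)=-92, T(4)=-90, T(5)=-178, T(6)=-186, T(7)=-350, T(8)=-378; answer -378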